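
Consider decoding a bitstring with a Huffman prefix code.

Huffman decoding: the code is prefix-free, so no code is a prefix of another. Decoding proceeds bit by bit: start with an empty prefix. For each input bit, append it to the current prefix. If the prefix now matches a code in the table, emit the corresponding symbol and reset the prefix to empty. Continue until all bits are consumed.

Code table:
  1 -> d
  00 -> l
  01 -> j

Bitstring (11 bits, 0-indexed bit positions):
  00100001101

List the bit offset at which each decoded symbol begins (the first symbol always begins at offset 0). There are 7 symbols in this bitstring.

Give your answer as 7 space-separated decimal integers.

Answer: 0 2 3 5 7 8 9

Derivation:
Bit 0: prefix='0' (no match yet)
Bit 1: prefix='00' -> emit 'l', reset
Bit 2: prefix='1' -> emit 'd', reset
Bit 3: prefix='0' (no match yet)
Bit 4: prefix='00' -> emit 'l', reset
Bit 5: prefix='0' (no match yet)
Bit 6: prefix='00' -> emit 'l', reset
Bit 7: prefix='1' -> emit 'd', reset
Bit 8: prefix='1' -> emit 'd', reset
Bit 9: prefix='0' (no match yet)
Bit 10: prefix='01' -> emit 'j', reset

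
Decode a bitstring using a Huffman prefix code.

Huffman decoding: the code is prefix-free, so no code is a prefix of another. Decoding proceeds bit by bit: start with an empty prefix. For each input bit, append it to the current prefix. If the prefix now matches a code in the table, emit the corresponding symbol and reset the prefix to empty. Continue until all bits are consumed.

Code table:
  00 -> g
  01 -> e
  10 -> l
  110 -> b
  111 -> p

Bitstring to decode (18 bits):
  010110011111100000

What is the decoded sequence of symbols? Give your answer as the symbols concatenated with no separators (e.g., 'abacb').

Answer: eelepbgg

Derivation:
Bit 0: prefix='0' (no match yet)
Bit 1: prefix='01' -> emit 'e', reset
Bit 2: prefix='0' (no match yet)
Bit 3: prefix='01' -> emit 'e', reset
Bit 4: prefix='1' (no match yet)
Bit 5: prefix='10' -> emit 'l', reset
Bit 6: prefix='0' (no match yet)
Bit 7: prefix='01' -> emit 'e', reset
Bit 8: prefix='1' (no match yet)
Bit 9: prefix='11' (no match yet)
Bit 10: prefix='111' -> emit 'p', reset
Bit 11: prefix='1' (no match yet)
Bit 12: prefix='11' (no match yet)
Bit 13: prefix='110' -> emit 'b', reset
Bit 14: prefix='0' (no match yet)
Bit 15: prefix='00' -> emit 'g', reset
Bit 16: prefix='0' (no match yet)
Bit 17: prefix='00' -> emit 'g', reset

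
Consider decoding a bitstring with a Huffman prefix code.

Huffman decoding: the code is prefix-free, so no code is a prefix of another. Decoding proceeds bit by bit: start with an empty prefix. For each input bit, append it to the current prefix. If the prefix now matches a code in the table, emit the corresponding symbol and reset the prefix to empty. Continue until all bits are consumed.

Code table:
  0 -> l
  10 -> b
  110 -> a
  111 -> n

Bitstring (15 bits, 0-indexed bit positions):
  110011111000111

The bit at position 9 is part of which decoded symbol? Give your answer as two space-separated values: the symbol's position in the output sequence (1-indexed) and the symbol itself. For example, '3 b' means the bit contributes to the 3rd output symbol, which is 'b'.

Bit 0: prefix='1' (no match yet)
Bit 1: prefix='11' (no match yet)
Bit 2: prefix='110' -> emit 'a', reset
Bit 3: prefix='0' -> emit 'l', reset
Bit 4: prefix='1' (no match yet)
Bit 5: prefix='11' (no match yet)
Bit 6: prefix='111' -> emit 'n', reset
Bit 7: prefix='1' (no match yet)
Bit 8: prefix='11' (no match yet)
Bit 9: prefix='110' -> emit 'a', reset
Bit 10: prefix='0' -> emit 'l', reset
Bit 11: prefix='0' -> emit 'l', reset
Bit 12: prefix='1' (no match yet)
Bit 13: prefix='11' (no match yet)

Answer: 4 a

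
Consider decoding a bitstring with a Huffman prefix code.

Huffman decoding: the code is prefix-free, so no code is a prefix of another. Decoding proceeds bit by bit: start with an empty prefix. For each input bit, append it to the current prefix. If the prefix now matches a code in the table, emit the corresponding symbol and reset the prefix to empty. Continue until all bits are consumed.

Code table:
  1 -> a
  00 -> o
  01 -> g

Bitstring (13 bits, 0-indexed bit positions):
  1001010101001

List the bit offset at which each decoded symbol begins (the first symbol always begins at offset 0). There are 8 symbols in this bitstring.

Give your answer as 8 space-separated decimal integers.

Bit 0: prefix='1' -> emit 'a', reset
Bit 1: prefix='0' (no match yet)
Bit 2: prefix='00' -> emit 'o', reset
Bit 3: prefix='1' -> emit 'a', reset
Bit 4: prefix='0' (no match yet)
Bit 5: prefix='01' -> emit 'g', reset
Bit 6: prefix='0' (no match yet)
Bit 7: prefix='01' -> emit 'g', reset
Bit 8: prefix='0' (no match yet)
Bit 9: prefix='01' -> emit 'g', reset
Bit 10: prefix='0' (no match yet)
Bit 11: prefix='00' -> emit 'o', reset
Bit 12: prefix='1' -> emit 'a', reset

Answer: 0 1 3 4 6 8 10 12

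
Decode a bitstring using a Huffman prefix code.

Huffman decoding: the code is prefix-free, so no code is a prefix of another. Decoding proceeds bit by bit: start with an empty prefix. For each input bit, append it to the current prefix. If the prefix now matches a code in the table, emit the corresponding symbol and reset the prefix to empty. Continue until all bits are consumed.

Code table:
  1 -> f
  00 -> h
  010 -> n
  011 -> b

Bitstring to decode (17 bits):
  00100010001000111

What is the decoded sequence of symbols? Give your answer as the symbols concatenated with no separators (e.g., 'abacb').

Answer: hfhnhfhbf

Derivation:
Bit 0: prefix='0' (no match yet)
Bit 1: prefix='00' -> emit 'h', reset
Bit 2: prefix='1' -> emit 'f', reset
Bit 3: prefix='0' (no match yet)
Bit 4: prefix='00' -> emit 'h', reset
Bit 5: prefix='0' (no match yet)
Bit 6: prefix='01' (no match yet)
Bit 7: prefix='010' -> emit 'n', reset
Bit 8: prefix='0' (no match yet)
Bit 9: prefix='00' -> emit 'h', reset
Bit 10: prefix='1' -> emit 'f', reset
Bit 11: prefix='0' (no match yet)
Bit 12: prefix='00' -> emit 'h', reset
Bit 13: prefix='0' (no match yet)
Bit 14: prefix='01' (no match yet)
Bit 15: prefix='011' -> emit 'b', reset
Bit 16: prefix='1' -> emit 'f', reset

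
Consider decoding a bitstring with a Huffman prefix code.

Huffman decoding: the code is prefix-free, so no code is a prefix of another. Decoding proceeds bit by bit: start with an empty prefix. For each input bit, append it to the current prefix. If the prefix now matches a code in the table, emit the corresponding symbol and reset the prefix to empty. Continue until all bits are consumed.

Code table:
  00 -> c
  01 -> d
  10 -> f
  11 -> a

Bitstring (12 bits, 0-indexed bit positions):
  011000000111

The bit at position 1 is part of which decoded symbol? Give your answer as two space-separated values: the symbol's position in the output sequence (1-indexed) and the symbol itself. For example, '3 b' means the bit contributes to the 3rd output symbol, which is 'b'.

Bit 0: prefix='0' (no match yet)
Bit 1: prefix='01' -> emit 'd', reset
Bit 2: prefix='1' (no match yet)
Bit 3: prefix='10' -> emit 'f', reset
Bit 4: prefix='0' (no match yet)
Bit 5: prefix='00' -> emit 'c', reset

Answer: 1 d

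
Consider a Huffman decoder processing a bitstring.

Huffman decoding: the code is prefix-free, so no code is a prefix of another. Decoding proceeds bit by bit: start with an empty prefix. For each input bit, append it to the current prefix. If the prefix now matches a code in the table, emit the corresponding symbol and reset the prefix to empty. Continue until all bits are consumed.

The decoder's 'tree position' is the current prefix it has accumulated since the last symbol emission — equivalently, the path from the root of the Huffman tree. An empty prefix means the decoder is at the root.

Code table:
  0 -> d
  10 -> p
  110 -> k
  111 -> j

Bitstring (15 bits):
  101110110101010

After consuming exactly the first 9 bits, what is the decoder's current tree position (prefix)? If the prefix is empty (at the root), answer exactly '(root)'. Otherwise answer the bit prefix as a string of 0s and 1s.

Answer: (root)

Derivation:
Bit 0: prefix='1' (no match yet)
Bit 1: prefix='10' -> emit 'p', reset
Bit 2: prefix='1' (no match yet)
Bit 3: prefix='11' (no match yet)
Bit 4: prefix='111' -> emit 'j', reset
Bit 5: prefix='0' -> emit 'd', reset
Bit 6: prefix='1' (no match yet)
Bit 7: prefix='11' (no match yet)
Bit 8: prefix='110' -> emit 'k', reset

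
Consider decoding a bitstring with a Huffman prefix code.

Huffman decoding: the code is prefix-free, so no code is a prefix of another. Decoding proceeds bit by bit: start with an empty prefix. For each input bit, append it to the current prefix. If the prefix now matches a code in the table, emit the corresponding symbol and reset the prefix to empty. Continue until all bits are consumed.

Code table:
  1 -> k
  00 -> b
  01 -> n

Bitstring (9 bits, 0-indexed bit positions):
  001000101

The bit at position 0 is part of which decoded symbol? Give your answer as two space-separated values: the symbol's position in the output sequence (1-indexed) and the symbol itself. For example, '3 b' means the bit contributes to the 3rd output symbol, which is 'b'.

Bit 0: prefix='0' (no match yet)
Bit 1: prefix='00' -> emit 'b', reset
Bit 2: prefix='1' -> emit 'k', reset
Bit 3: prefix='0' (no match yet)
Bit 4: prefix='00' -> emit 'b', reset

Answer: 1 b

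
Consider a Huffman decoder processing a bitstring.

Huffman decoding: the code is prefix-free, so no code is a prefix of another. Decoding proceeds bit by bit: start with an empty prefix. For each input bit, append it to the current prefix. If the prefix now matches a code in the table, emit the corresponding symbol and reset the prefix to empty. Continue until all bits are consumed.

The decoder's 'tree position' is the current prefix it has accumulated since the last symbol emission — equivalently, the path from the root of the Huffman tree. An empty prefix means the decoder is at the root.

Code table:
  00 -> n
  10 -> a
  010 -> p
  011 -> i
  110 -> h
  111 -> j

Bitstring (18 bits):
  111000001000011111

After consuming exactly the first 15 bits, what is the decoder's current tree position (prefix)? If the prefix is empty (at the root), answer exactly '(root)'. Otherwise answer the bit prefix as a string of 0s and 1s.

Bit 0: prefix='1' (no match yet)
Bit 1: prefix='11' (no match yet)
Bit 2: prefix='111' -> emit 'j', reset
Bit 3: prefix='0' (no match yet)
Bit 4: prefix='00' -> emit 'n', reset
Bit 5: prefix='0' (no match yet)
Bit 6: prefix='00' -> emit 'n', reset
Bit 7: prefix='0' (no match yet)
Bit 8: prefix='01' (no match yet)
Bit 9: prefix='010' -> emit 'p', reset
Bit 10: prefix='0' (no match yet)
Bit 11: prefix='00' -> emit 'n', reset
Bit 12: prefix='0' (no match yet)
Bit 13: prefix='01' (no match yet)
Bit 14: prefix='011' -> emit 'i', reset

Answer: (root)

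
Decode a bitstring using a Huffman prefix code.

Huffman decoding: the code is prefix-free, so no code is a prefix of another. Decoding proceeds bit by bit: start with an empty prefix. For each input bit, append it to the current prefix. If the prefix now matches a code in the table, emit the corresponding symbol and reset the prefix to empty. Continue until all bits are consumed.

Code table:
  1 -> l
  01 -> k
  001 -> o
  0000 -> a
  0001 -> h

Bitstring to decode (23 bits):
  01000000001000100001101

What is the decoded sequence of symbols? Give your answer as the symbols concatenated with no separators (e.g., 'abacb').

Bit 0: prefix='0' (no match yet)
Bit 1: prefix='01' -> emit 'k', reset
Bit 2: prefix='0' (no match yet)
Bit 3: prefix='00' (no match yet)
Bit 4: prefix='000' (no match yet)
Bit 5: prefix='0000' -> emit 'a', reset
Bit 6: prefix='0' (no match yet)
Bit 7: prefix='00' (no match yet)
Bit 8: prefix='000' (no match yet)
Bit 9: prefix='0000' -> emit 'a', reset
Bit 10: prefix='1' -> emit 'l', reset
Bit 11: prefix='0' (no match yet)
Bit 12: prefix='00' (no match yet)
Bit 13: prefix='000' (no match yet)
Bit 14: prefix='0001' -> emit 'h', reset
Bit 15: prefix='0' (no match yet)
Bit 16: prefix='00' (no match yet)
Bit 17: prefix='000' (no match yet)
Bit 18: prefix='0000' -> emit 'a', reset
Bit 19: prefix='1' -> emit 'l', reset
Bit 20: prefix='1' -> emit 'l', reset
Bit 21: prefix='0' (no match yet)
Bit 22: prefix='01' -> emit 'k', reset

Answer: kaalhallk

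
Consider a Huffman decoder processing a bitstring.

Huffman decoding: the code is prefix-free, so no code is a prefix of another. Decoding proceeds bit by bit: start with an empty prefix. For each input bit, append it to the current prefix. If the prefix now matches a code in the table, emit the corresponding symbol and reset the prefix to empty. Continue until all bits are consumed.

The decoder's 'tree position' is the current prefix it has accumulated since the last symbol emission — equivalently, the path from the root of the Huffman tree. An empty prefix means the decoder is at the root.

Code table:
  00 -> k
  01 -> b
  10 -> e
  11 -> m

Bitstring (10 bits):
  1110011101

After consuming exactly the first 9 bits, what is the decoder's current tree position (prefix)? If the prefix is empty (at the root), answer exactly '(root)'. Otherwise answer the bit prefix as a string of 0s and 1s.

Answer: 0

Derivation:
Bit 0: prefix='1' (no match yet)
Bit 1: prefix='11' -> emit 'm', reset
Bit 2: prefix='1' (no match yet)
Bit 3: prefix='10' -> emit 'e', reset
Bit 4: prefix='0' (no match yet)
Bit 5: prefix='01' -> emit 'b', reset
Bit 6: prefix='1' (no match yet)
Bit 7: prefix='11' -> emit 'm', reset
Bit 8: prefix='0' (no match yet)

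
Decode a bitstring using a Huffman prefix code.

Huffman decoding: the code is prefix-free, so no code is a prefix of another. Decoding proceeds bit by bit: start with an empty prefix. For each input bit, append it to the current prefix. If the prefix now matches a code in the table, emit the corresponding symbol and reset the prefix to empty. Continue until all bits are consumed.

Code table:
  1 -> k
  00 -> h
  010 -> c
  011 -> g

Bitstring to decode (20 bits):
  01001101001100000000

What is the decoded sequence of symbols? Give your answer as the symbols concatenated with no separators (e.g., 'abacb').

Answer: cgcghhhh

Derivation:
Bit 0: prefix='0' (no match yet)
Bit 1: prefix='01' (no match yet)
Bit 2: prefix='010' -> emit 'c', reset
Bit 3: prefix='0' (no match yet)
Bit 4: prefix='01' (no match yet)
Bit 5: prefix='011' -> emit 'g', reset
Bit 6: prefix='0' (no match yet)
Bit 7: prefix='01' (no match yet)
Bit 8: prefix='010' -> emit 'c', reset
Bit 9: prefix='0' (no match yet)
Bit 10: prefix='01' (no match yet)
Bit 11: prefix='011' -> emit 'g', reset
Bit 12: prefix='0' (no match yet)
Bit 13: prefix='00' -> emit 'h', reset
Bit 14: prefix='0' (no match yet)
Bit 15: prefix='00' -> emit 'h', reset
Bit 16: prefix='0' (no match yet)
Bit 17: prefix='00' -> emit 'h', reset
Bit 18: prefix='0' (no match yet)
Bit 19: prefix='00' -> emit 'h', reset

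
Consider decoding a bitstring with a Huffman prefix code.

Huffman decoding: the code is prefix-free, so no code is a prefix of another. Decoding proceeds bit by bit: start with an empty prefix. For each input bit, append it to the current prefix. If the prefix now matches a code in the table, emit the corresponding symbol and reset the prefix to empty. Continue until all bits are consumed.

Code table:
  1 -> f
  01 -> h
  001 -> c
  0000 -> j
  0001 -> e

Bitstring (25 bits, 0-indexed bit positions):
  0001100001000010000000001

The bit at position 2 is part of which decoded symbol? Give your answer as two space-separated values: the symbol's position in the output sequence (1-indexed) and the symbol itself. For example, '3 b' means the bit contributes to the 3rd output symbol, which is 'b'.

Answer: 1 e

Derivation:
Bit 0: prefix='0' (no match yet)
Bit 1: prefix='00' (no match yet)
Bit 2: prefix='000' (no match yet)
Bit 3: prefix='0001' -> emit 'e', reset
Bit 4: prefix='1' -> emit 'f', reset
Bit 5: prefix='0' (no match yet)
Bit 6: prefix='00' (no match yet)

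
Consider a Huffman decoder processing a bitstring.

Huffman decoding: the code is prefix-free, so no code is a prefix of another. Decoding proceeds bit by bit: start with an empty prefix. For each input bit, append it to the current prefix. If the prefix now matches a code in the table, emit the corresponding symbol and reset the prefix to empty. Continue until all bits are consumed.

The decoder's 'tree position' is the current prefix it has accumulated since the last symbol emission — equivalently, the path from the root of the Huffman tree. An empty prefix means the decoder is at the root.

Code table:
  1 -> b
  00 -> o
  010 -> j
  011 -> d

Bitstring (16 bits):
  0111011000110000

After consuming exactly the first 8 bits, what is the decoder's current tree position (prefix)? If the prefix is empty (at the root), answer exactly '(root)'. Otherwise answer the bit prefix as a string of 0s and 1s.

Answer: 0

Derivation:
Bit 0: prefix='0' (no match yet)
Bit 1: prefix='01' (no match yet)
Bit 2: prefix='011' -> emit 'd', reset
Bit 3: prefix='1' -> emit 'b', reset
Bit 4: prefix='0' (no match yet)
Bit 5: prefix='01' (no match yet)
Bit 6: prefix='011' -> emit 'd', reset
Bit 7: prefix='0' (no match yet)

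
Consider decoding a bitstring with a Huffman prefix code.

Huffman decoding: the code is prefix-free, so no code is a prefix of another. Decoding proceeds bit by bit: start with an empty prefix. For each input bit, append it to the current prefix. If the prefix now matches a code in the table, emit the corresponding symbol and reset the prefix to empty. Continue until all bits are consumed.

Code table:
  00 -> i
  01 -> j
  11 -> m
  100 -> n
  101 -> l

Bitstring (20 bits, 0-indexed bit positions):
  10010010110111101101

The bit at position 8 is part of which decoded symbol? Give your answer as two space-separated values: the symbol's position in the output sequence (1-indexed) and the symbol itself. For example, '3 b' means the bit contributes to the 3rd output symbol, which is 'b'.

Answer: 3 l

Derivation:
Bit 0: prefix='1' (no match yet)
Bit 1: prefix='10' (no match yet)
Bit 2: prefix='100' -> emit 'n', reset
Bit 3: prefix='1' (no match yet)
Bit 4: prefix='10' (no match yet)
Bit 5: prefix='100' -> emit 'n', reset
Bit 6: prefix='1' (no match yet)
Bit 7: prefix='10' (no match yet)
Bit 8: prefix='101' -> emit 'l', reset
Bit 9: prefix='1' (no match yet)
Bit 10: prefix='10' (no match yet)
Bit 11: prefix='101' -> emit 'l', reset
Bit 12: prefix='1' (no match yet)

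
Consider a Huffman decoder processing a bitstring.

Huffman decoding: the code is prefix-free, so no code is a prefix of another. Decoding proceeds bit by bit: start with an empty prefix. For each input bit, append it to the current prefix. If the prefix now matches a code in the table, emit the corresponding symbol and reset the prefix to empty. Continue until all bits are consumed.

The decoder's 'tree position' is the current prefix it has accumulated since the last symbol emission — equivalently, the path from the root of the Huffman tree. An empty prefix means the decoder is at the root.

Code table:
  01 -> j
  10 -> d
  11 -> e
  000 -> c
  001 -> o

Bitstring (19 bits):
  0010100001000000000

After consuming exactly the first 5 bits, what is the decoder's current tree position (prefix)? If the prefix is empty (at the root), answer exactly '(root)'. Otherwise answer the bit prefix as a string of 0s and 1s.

Answer: (root)

Derivation:
Bit 0: prefix='0' (no match yet)
Bit 1: prefix='00' (no match yet)
Bit 2: prefix='001' -> emit 'o', reset
Bit 3: prefix='0' (no match yet)
Bit 4: prefix='01' -> emit 'j', reset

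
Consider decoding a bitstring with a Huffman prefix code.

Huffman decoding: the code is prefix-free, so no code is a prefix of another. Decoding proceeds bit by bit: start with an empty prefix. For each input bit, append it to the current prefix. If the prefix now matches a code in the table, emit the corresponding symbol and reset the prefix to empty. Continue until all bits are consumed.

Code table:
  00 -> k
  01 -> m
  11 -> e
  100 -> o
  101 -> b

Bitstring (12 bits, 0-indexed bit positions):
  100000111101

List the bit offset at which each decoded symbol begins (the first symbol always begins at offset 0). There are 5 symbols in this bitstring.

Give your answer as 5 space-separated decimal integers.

Answer: 0 3 5 7 9

Derivation:
Bit 0: prefix='1' (no match yet)
Bit 1: prefix='10' (no match yet)
Bit 2: prefix='100' -> emit 'o', reset
Bit 3: prefix='0' (no match yet)
Bit 4: prefix='00' -> emit 'k', reset
Bit 5: prefix='0' (no match yet)
Bit 6: prefix='01' -> emit 'm', reset
Bit 7: prefix='1' (no match yet)
Bit 8: prefix='11' -> emit 'e', reset
Bit 9: prefix='1' (no match yet)
Bit 10: prefix='10' (no match yet)
Bit 11: prefix='101' -> emit 'b', reset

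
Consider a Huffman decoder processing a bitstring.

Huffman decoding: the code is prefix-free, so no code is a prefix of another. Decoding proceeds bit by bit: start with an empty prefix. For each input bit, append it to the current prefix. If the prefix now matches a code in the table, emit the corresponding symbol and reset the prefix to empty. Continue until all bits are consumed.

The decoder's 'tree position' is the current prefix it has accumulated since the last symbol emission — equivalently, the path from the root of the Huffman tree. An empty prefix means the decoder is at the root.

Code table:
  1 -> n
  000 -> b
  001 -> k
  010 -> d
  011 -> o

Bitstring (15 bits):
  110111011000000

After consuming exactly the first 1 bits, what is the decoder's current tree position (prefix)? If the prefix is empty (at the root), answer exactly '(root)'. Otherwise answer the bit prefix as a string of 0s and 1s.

Bit 0: prefix='1' -> emit 'n', reset

Answer: (root)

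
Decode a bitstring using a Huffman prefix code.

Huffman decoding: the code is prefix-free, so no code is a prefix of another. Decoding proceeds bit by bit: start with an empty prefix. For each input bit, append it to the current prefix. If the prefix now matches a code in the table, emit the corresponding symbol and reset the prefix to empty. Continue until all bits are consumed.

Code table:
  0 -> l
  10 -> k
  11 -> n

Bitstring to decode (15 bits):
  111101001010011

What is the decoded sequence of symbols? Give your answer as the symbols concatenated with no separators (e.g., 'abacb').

Answer: nnlklkkln

Derivation:
Bit 0: prefix='1' (no match yet)
Bit 1: prefix='11' -> emit 'n', reset
Bit 2: prefix='1' (no match yet)
Bit 3: prefix='11' -> emit 'n', reset
Bit 4: prefix='0' -> emit 'l', reset
Bit 5: prefix='1' (no match yet)
Bit 6: prefix='10' -> emit 'k', reset
Bit 7: prefix='0' -> emit 'l', reset
Bit 8: prefix='1' (no match yet)
Bit 9: prefix='10' -> emit 'k', reset
Bit 10: prefix='1' (no match yet)
Bit 11: prefix='10' -> emit 'k', reset
Bit 12: prefix='0' -> emit 'l', reset
Bit 13: prefix='1' (no match yet)
Bit 14: prefix='11' -> emit 'n', reset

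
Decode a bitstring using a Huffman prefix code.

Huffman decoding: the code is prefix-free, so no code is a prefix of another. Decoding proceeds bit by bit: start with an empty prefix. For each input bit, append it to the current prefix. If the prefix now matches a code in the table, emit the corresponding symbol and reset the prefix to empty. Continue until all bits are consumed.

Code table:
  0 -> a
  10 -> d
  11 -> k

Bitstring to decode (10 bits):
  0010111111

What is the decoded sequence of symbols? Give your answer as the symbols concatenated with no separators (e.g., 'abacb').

Answer: aadkkk

Derivation:
Bit 0: prefix='0' -> emit 'a', reset
Bit 1: prefix='0' -> emit 'a', reset
Bit 2: prefix='1' (no match yet)
Bit 3: prefix='10' -> emit 'd', reset
Bit 4: prefix='1' (no match yet)
Bit 5: prefix='11' -> emit 'k', reset
Bit 6: prefix='1' (no match yet)
Bit 7: prefix='11' -> emit 'k', reset
Bit 8: prefix='1' (no match yet)
Bit 9: prefix='11' -> emit 'k', reset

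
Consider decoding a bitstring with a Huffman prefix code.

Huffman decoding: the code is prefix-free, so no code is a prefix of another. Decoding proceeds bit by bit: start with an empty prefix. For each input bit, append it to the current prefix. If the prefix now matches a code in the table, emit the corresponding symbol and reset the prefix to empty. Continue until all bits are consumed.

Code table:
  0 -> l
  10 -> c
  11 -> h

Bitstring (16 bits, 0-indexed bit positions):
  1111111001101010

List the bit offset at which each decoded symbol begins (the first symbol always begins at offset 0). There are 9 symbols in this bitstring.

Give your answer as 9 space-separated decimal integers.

Answer: 0 2 4 6 8 9 11 12 14

Derivation:
Bit 0: prefix='1' (no match yet)
Bit 1: prefix='11' -> emit 'h', reset
Bit 2: prefix='1' (no match yet)
Bit 3: prefix='11' -> emit 'h', reset
Bit 4: prefix='1' (no match yet)
Bit 5: prefix='11' -> emit 'h', reset
Bit 6: prefix='1' (no match yet)
Bit 7: prefix='10' -> emit 'c', reset
Bit 8: prefix='0' -> emit 'l', reset
Bit 9: prefix='1' (no match yet)
Bit 10: prefix='11' -> emit 'h', reset
Bit 11: prefix='0' -> emit 'l', reset
Bit 12: prefix='1' (no match yet)
Bit 13: prefix='10' -> emit 'c', reset
Bit 14: prefix='1' (no match yet)
Bit 15: prefix='10' -> emit 'c', reset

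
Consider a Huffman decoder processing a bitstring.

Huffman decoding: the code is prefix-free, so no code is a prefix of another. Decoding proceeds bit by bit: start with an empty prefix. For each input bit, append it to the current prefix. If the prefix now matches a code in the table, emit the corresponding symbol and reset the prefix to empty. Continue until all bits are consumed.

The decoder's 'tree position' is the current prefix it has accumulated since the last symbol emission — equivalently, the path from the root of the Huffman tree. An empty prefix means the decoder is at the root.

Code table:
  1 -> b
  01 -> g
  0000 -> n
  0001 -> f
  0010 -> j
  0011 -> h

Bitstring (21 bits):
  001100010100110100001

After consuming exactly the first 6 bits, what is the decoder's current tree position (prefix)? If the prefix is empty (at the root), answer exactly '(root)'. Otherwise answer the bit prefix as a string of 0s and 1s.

Answer: 00

Derivation:
Bit 0: prefix='0' (no match yet)
Bit 1: prefix='00' (no match yet)
Bit 2: prefix='001' (no match yet)
Bit 3: prefix='0011' -> emit 'h', reset
Bit 4: prefix='0' (no match yet)
Bit 5: prefix='00' (no match yet)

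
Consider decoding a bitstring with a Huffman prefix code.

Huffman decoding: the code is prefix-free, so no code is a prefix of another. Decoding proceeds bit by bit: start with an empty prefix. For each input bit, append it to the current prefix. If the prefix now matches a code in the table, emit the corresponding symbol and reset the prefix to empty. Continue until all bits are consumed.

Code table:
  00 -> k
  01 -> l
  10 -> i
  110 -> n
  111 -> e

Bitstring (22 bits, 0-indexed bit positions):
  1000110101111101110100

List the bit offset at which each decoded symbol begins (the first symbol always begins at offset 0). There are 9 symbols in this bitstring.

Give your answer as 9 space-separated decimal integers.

Answer: 0 2 4 7 9 12 15 18 20

Derivation:
Bit 0: prefix='1' (no match yet)
Bit 1: prefix='10' -> emit 'i', reset
Bit 2: prefix='0' (no match yet)
Bit 3: prefix='00' -> emit 'k', reset
Bit 4: prefix='1' (no match yet)
Bit 5: prefix='11' (no match yet)
Bit 6: prefix='110' -> emit 'n', reset
Bit 7: prefix='1' (no match yet)
Bit 8: prefix='10' -> emit 'i', reset
Bit 9: prefix='1' (no match yet)
Bit 10: prefix='11' (no match yet)
Bit 11: prefix='111' -> emit 'e', reset
Bit 12: prefix='1' (no match yet)
Bit 13: prefix='11' (no match yet)
Bit 14: prefix='110' -> emit 'n', reset
Bit 15: prefix='1' (no match yet)
Bit 16: prefix='11' (no match yet)
Bit 17: prefix='111' -> emit 'e', reset
Bit 18: prefix='0' (no match yet)
Bit 19: prefix='01' -> emit 'l', reset
Bit 20: prefix='0' (no match yet)
Bit 21: prefix='00' -> emit 'k', reset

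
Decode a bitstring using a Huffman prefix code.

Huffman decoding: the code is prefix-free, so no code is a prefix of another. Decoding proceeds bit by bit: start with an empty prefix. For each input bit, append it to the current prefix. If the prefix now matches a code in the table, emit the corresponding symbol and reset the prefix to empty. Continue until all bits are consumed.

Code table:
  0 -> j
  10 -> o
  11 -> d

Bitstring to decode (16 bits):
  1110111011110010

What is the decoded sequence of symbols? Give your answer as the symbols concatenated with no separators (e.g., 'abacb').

Answer: dododdjjo

Derivation:
Bit 0: prefix='1' (no match yet)
Bit 1: prefix='11' -> emit 'd', reset
Bit 2: prefix='1' (no match yet)
Bit 3: prefix='10' -> emit 'o', reset
Bit 4: prefix='1' (no match yet)
Bit 5: prefix='11' -> emit 'd', reset
Bit 6: prefix='1' (no match yet)
Bit 7: prefix='10' -> emit 'o', reset
Bit 8: prefix='1' (no match yet)
Bit 9: prefix='11' -> emit 'd', reset
Bit 10: prefix='1' (no match yet)
Bit 11: prefix='11' -> emit 'd', reset
Bit 12: prefix='0' -> emit 'j', reset
Bit 13: prefix='0' -> emit 'j', reset
Bit 14: prefix='1' (no match yet)
Bit 15: prefix='10' -> emit 'o', reset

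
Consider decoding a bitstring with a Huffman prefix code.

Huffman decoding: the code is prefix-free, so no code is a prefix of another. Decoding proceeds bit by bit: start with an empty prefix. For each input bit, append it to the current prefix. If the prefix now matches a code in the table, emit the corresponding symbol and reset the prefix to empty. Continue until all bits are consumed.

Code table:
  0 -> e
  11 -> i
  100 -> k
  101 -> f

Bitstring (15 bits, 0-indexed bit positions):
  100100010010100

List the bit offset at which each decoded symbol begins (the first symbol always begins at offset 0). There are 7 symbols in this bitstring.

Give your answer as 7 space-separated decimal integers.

Bit 0: prefix='1' (no match yet)
Bit 1: prefix='10' (no match yet)
Bit 2: prefix='100' -> emit 'k', reset
Bit 3: prefix='1' (no match yet)
Bit 4: prefix='10' (no match yet)
Bit 5: prefix='100' -> emit 'k', reset
Bit 6: prefix='0' -> emit 'e', reset
Bit 7: prefix='1' (no match yet)
Bit 8: prefix='10' (no match yet)
Bit 9: prefix='100' -> emit 'k', reset
Bit 10: prefix='1' (no match yet)
Bit 11: prefix='10' (no match yet)
Bit 12: prefix='101' -> emit 'f', reset
Bit 13: prefix='0' -> emit 'e', reset
Bit 14: prefix='0' -> emit 'e', reset

Answer: 0 3 6 7 10 13 14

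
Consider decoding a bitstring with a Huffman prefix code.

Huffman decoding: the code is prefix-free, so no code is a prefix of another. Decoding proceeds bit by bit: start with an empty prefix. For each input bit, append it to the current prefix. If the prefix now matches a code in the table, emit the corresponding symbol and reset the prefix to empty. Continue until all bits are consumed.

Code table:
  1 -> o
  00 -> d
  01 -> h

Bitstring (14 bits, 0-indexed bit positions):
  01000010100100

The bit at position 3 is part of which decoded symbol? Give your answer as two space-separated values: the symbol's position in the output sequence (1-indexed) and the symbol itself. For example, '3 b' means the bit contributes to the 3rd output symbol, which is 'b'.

Bit 0: prefix='0' (no match yet)
Bit 1: prefix='01' -> emit 'h', reset
Bit 2: prefix='0' (no match yet)
Bit 3: prefix='00' -> emit 'd', reset
Bit 4: prefix='0' (no match yet)
Bit 5: prefix='00' -> emit 'd', reset
Bit 6: prefix='1' -> emit 'o', reset
Bit 7: prefix='0' (no match yet)

Answer: 2 d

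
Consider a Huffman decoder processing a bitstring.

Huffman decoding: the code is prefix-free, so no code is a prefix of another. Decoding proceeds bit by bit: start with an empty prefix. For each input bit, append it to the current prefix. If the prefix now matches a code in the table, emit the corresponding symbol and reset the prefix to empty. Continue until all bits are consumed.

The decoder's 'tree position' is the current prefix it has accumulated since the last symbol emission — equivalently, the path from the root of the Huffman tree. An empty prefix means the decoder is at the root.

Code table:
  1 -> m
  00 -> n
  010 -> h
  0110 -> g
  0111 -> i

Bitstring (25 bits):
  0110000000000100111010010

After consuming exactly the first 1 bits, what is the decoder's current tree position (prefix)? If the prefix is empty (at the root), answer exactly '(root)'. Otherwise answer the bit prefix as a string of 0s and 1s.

Answer: 0

Derivation:
Bit 0: prefix='0' (no match yet)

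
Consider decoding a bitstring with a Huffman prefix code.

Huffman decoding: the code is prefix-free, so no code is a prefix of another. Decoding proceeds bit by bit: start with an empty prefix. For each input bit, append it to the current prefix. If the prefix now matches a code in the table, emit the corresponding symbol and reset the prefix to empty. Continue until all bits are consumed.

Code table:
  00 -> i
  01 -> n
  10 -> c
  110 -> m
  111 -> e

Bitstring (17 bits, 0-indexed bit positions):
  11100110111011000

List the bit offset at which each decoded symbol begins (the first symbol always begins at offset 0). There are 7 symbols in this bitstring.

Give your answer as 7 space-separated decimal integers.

Answer: 0 3 5 8 11 13 15

Derivation:
Bit 0: prefix='1' (no match yet)
Bit 1: prefix='11' (no match yet)
Bit 2: prefix='111' -> emit 'e', reset
Bit 3: prefix='0' (no match yet)
Bit 4: prefix='00' -> emit 'i', reset
Bit 5: prefix='1' (no match yet)
Bit 6: prefix='11' (no match yet)
Bit 7: prefix='110' -> emit 'm', reset
Bit 8: prefix='1' (no match yet)
Bit 9: prefix='11' (no match yet)
Bit 10: prefix='111' -> emit 'e', reset
Bit 11: prefix='0' (no match yet)
Bit 12: prefix='01' -> emit 'n', reset
Bit 13: prefix='1' (no match yet)
Bit 14: prefix='10' -> emit 'c', reset
Bit 15: prefix='0' (no match yet)
Bit 16: prefix='00' -> emit 'i', reset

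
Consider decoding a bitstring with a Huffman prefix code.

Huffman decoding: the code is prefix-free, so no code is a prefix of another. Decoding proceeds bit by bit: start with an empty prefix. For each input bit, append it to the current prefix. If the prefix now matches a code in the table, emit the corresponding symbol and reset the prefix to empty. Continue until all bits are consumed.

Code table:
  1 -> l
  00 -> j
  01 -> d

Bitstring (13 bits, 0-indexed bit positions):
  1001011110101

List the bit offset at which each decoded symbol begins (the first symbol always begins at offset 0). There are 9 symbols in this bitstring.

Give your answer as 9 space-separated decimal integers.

Bit 0: prefix='1' -> emit 'l', reset
Bit 1: prefix='0' (no match yet)
Bit 2: prefix='00' -> emit 'j', reset
Bit 3: prefix='1' -> emit 'l', reset
Bit 4: prefix='0' (no match yet)
Bit 5: prefix='01' -> emit 'd', reset
Bit 6: prefix='1' -> emit 'l', reset
Bit 7: prefix='1' -> emit 'l', reset
Bit 8: prefix='1' -> emit 'l', reset
Bit 9: prefix='0' (no match yet)
Bit 10: prefix='01' -> emit 'd', reset
Bit 11: prefix='0' (no match yet)
Bit 12: prefix='01' -> emit 'd', reset

Answer: 0 1 3 4 6 7 8 9 11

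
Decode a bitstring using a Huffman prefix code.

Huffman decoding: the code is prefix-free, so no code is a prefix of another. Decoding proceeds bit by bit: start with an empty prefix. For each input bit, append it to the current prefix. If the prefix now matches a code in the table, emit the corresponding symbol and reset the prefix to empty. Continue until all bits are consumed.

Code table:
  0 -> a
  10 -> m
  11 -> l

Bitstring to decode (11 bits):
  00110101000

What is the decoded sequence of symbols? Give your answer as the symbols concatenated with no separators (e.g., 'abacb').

Answer: aalammaa

Derivation:
Bit 0: prefix='0' -> emit 'a', reset
Bit 1: prefix='0' -> emit 'a', reset
Bit 2: prefix='1' (no match yet)
Bit 3: prefix='11' -> emit 'l', reset
Bit 4: prefix='0' -> emit 'a', reset
Bit 5: prefix='1' (no match yet)
Bit 6: prefix='10' -> emit 'm', reset
Bit 7: prefix='1' (no match yet)
Bit 8: prefix='10' -> emit 'm', reset
Bit 9: prefix='0' -> emit 'a', reset
Bit 10: prefix='0' -> emit 'a', reset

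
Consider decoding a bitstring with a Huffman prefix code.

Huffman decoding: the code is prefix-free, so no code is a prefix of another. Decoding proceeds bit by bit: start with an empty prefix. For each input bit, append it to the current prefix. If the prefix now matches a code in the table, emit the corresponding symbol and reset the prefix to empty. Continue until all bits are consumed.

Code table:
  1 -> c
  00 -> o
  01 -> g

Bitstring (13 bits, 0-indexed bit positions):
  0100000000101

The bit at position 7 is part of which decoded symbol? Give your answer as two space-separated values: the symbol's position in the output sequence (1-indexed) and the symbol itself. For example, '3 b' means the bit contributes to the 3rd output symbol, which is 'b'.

Bit 0: prefix='0' (no match yet)
Bit 1: prefix='01' -> emit 'g', reset
Bit 2: prefix='0' (no match yet)
Bit 3: prefix='00' -> emit 'o', reset
Bit 4: prefix='0' (no match yet)
Bit 5: prefix='00' -> emit 'o', reset
Bit 6: prefix='0' (no match yet)
Bit 7: prefix='00' -> emit 'o', reset
Bit 8: prefix='0' (no match yet)
Bit 9: prefix='00' -> emit 'o', reset
Bit 10: prefix='1' -> emit 'c', reset
Bit 11: prefix='0' (no match yet)

Answer: 4 o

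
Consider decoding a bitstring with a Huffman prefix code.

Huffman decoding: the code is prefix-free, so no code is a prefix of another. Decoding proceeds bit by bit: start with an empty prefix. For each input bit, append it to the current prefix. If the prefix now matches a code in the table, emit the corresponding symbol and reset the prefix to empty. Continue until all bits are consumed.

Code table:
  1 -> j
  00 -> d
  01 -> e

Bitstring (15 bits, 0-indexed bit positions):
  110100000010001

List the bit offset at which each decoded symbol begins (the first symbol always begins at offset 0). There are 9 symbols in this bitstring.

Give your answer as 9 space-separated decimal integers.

Bit 0: prefix='1' -> emit 'j', reset
Bit 1: prefix='1' -> emit 'j', reset
Bit 2: prefix='0' (no match yet)
Bit 3: prefix='01' -> emit 'e', reset
Bit 4: prefix='0' (no match yet)
Bit 5: prefix='00' -> emit 'd', reset
Bit 6: prefix='0' (no match yet)
Bit 7: prefix='00' -> emit 'd', reset
Bit 8: prefix='0' (no match yet)
Bit 9: prefix='00' -> emit 'd', reset
Bit 10: prefix='1' -> emit 'j', reset
Bit 11: prefix='0' (no match yet)
Bit 12: prefix='00' -> emit 'd', reset
Bit 13: prefix='0' (no match yet)
Bit 14: prefix='01' -> emit 'e', reset

Answer: 0 1 2 4 6 8 10 11 13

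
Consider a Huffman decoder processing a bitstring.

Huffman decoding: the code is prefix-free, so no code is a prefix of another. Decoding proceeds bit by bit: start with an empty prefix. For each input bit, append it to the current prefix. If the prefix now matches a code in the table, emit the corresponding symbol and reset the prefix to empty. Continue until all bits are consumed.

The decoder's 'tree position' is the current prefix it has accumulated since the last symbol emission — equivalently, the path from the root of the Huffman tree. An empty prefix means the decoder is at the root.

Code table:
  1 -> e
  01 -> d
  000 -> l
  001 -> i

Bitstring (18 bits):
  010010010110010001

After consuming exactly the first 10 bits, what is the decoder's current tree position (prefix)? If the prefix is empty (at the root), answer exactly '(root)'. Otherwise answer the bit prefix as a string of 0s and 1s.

Answer: (root)

Derivation:
Bit 0: prefix='0' (no match yet)
Bit 1: prefix='01' -> emit 'd', reset
Bit 2: prefix='0' (no match yet)
Bit 3: prefix='00' (no match yet)
Bit 4: prefix='001' -> emit 'i', reset
Bit 5: prefix='0' (no match yet)
Bit 6: prefix='00' (no match yet)
Bit 7: prefix='001' -> emit 'i', reset
Bit 8: prefix='0' (no match yet)
Bit 9: prefix='01' -> emit 'd', reset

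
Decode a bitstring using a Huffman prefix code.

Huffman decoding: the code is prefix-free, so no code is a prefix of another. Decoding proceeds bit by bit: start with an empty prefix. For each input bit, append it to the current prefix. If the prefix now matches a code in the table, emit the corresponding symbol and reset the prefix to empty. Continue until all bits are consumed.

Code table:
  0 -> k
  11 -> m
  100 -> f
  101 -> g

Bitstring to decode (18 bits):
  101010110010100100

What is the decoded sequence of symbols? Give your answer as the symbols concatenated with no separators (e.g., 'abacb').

Answer: gkgfgkkf

Derivation:
Bit 0: prefix='1' (no match yet)
Bit 1: prefix='10' (no match yet)
Bit 2: prefix='101' -> emit 'g', reset
Bit 3: prefix='0' -> emit 'k', reset
Bit 4: prefix='1' (no match yet)
Bit 5: prefix='10' (no match yet)
Bit 6: prefix='101' -> emit 'g', reset
Bit 7: prefix='1' (no match yet)
Bit 8: prefix='10' (no match yet)
Bit 9: prefix='100' -> emit 'f', reset
Bit 10: prefix='1' (no match yet)
Bit 11: prefix='10' (no match yet)
Bit 12: prefix='101' -> emit 'g', reset
Bit 13: prefix='0' -> emit 'k', reset
Bit 14: prefix='0' -> emit 'k', reset
Bit 15: prefix='1' (no match yet)
Bit 16: prefix='10' (no match yet)
Bit 17: prefix='100' -> emit 'f', reset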